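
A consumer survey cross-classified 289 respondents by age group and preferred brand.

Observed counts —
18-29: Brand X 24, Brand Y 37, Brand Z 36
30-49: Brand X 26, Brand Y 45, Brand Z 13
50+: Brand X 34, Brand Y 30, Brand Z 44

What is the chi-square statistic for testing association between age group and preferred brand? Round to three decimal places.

19.546

Row totals: 97, 84, 108. Column totals: 84, 112, 93. Grand total N = 289.
Expected counts (row total × column total / N):
  18-29, Brand X: 97×84/289 = 28.1938
  18-29, Brand Y: 97×112/289 = 37.5917
  18-29, Brand Z: 97×93/289 = 31.2145
  30-49, Brand X: 84×84/289 = 24.4152
  30-49, Brand Y: 84×112/289 = 32.5536
  30-49, Brand Z: 84×93/289 = 27.0311
  50+, Brand X: 108×84/289 = 31.3910
  50+, Brand Y: 108×112/289 = 41.8547
  50+, Brand Z: 108×93/289 = 34.7543
Contributions (O − E)²/E:
  (24 − 28.1938)²/28.1938 = 0.6238
  (37 − 37.5917)²/37.5917 = 0.0093
  (36 − 31.2145)²/31.2145 = 0.7337
  (26 − 24.4152)²/24.4152 = 0.1029
  (45 − 32.5536)²/32.5536 = 4.7587
  (13 − 27.0311)²/27.0311 = 7.2832
  (34 − 31.3910)²/31.3910 = 0.2168
  (30 − 41.8547)²/41.8547 = 3.3577
  (44 − 34.7543)²/34.7543 = 2.4596
χ² = 0.6238 + 0.0093 + 0.7337 + 0.1029 + 4.7587 + 7.2832 + 0.2168 + 3.3577 + 2.4596 = 19.546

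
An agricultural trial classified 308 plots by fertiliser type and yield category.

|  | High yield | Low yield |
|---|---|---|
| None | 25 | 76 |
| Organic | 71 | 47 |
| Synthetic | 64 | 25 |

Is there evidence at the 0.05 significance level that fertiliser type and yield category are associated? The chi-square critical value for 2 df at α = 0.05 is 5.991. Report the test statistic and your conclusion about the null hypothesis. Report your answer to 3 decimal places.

47.328; reject H₀

Row totals: 101, 118, 89. Column totals: 160, 148. Grand total N = 308.
Expected counts (row total × column total / N):
  None, High yield: 101×160/308 = 52.4675
  None, Low yield: 101×148/308 = 48.5325
  Organic, High yield: 118×160/308 = 61.2987
  Organic, Low yield: 118×148/308 = 56.7013
  Synthetic, High yield: 89×160/308 = 46.2338
  Synthetic, Low yield: 89×148/308 = 42.7662
Contributions (O − E)²/E:
  (25 − 52.4675)²/52.4675 = 14.3796
  (76 − 48.5325)²/48.5325 = 15.5455
  (71 − 61.2987)²/61.2987 = 1.5354
  (47 − 56.7013)²/56.7013 = 1.6598
  (64 − 46.2338)²/46.2338 = 6.8270
  (25 − 42.7662)²/42.7662 = 7.3805
χ² = 14.3796 + 15.5455 + 1.5354 + 1.6598 + 6.8270 + 7.3805 = 47.328
df = (3−1)(2−1) = 2. Since 47.328 > 5.991, reject the null hypothesis of independence at α = 0.05.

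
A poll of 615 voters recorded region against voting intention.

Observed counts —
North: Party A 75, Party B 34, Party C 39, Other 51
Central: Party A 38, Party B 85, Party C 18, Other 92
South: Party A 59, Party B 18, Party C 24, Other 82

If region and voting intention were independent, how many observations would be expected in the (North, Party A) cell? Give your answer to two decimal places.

Row total (North) = 199; column total (Party A) = 172; grand total N = 615.
Expected count = (row total × column total) / N = 199 × 172 / 615 = 55.66.

55.66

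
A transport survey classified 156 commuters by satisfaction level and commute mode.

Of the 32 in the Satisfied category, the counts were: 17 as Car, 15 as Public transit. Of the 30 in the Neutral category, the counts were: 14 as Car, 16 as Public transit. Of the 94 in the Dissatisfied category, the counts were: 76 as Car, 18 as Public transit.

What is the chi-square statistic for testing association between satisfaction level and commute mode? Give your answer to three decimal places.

Row totals: 32, 30, 94. Column totals: 107, 49. Grand total N = 156.
Expected counts (row total × column total / N):
  Satisfied, Car: 32×107/156 = 21.9487
  Satisfied, Public transit: 32×49/156 = 10.0513
  Neutral, Car: 30×107/156 = 20.5769
  Neutral, Public transit: 30×49/156 = 9.4231
  Dissatisfied, Car: 94×107/156 = 64.4744
  Dissatisfied, Public transit: 94×49/156 = 29.5256
Contributions (O − E)²/E:
  (17 − 21.9487)²/21.9487 = 1.1158
  (15 − 10.0513)²/10.0513 = 2.4365
  (14 − 20.5769)²/20.5769 = 2.1021
  (16 − 9.4231)²/9.4231 = 4.5904
  (76 − 64.4744)²/64.4744 = 2.0603
  (18 − 29.5256)²/29.5256 = 4.4991
χ² = 1.1158 + 2.4365 + 2.1021 + 4.5904 + 2.0603 + 4.4991 = 16.804

16.804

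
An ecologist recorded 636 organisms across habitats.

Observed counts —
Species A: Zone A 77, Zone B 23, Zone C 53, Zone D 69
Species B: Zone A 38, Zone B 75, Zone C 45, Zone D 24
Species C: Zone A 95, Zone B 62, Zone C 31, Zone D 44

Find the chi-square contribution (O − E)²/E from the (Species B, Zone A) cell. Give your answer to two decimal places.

Row total (Species B) = 182; column total (Zone A) = 210; N = 636.
Expected count E = 182 × 210 / 636 = 60.094.
Contribution = (O − E)²/E = (38 − 60.094)² / 60.094 = 8.12.

8.12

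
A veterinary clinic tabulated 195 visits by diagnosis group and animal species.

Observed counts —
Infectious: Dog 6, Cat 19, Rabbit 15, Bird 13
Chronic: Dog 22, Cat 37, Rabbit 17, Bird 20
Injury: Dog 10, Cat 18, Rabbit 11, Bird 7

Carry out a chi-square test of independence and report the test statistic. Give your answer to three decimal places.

Row totals: 53, 96, 46. Column totals: 38, 74, 43, 40. Grand total N = 195.
Expected counts (row total × column total / N):
  Infectious, Dog: 53×38/195 = 10.3282
  Infectious, Cat: 53×74/195 = 20.1128
  Infectious, Rabbit: 53×43/195 = 11.6872
  Infectious, Bird: 53×40/195 = 10.8718
  Chronic, Dog: 96×38/195 = 18.7077
  Chronic, Cat: 96×74/195 = 36.4308
  Chronic, Rabbit: 96×43/195 = 21.1692
  Chronic, Bird: 96×40/195 = 19.6923
  Injury, Dog: 46×38/195 = 8.9641
  Injury, Cat: 46×74/195 = 17.4564
  Injury, Rabbit: 46×43/195 = 10.1436
  Injury, Bird: 46×40/195 = 9.4359
Contributions (O − E)²/E:
  (6 − 10.3282)²/10.3282 = 1.8138
  (19 − 20.1128)²/20.1128 = 0.0616
  (15 − 11.6872)²/11.6872 = 0.9390
  (13 − 10.8718)²/10.8718 = 0.4166
  (22 − 18.7077)²/18.7077 = 0.5794
  (37 − 36.4308)²/36.4308 = 0.0089
  (17 − 21.1692)²/21.1692 = 0.8211
  (20 − 19.6923)²/19.6923 = 0.0048
  (10 − 8.9641)²/8.9641 = 0.1197
  (18 − 17.4564)²/17.4564 = 0.0169
  (11 − 10.1436)²/10.1436 = 0.0723
  (7 − 9.4359)²/9.4359 = 0.6288
χ² = 1.8138 + 0.0616 + 0.9390 + 0.4166 + 0.5794 + 0.0089 + 0.8211 + 0.0048 + 0.1197 + 0.0169 + 0.0723 + 0.6288 = 5.483

5.483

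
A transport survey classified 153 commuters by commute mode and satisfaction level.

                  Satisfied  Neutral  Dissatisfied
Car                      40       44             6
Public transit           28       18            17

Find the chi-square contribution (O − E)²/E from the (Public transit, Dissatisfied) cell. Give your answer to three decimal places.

5.986

Row total (Public transit) = 63; column total (Dissatisfied) = 23; N = 153.
Expected count E = 63 × 23 / 153 = 9.4706.
Contribution = (O − E)²/E = (17 − 9.4706)² / 9.4706 = 5.986.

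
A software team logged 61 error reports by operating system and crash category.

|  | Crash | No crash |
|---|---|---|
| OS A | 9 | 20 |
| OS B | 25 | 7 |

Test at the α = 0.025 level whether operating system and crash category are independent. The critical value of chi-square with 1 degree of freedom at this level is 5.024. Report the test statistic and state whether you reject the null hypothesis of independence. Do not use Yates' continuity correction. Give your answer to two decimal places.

Row totals: 29, 32. Column totals: 34, 27. Grand total N = 61.
Expected counts (row total × column total / N):
  OS A, Crash: 29×34/61 = 16.164
  OS A, No crash: 29×27/61 = 12.836
  OS B, Crash: 32×34/61 = 17.836
  OS B, No crash: 32×27/61 = 14.164
Contributions (O − E)²/E:
  (9 − 16.164)²/16.164 = 3.1751
  (20 − 12.836)²/12.836 = 3.9984
  (25 − 17.836)²/17.836 = 2.8775
  (7 − 14.164)²/14.164 = 3.6235
χ² = 3.1751 + 3.9984 + 2.8775 + 3.6235 = 13.67
df = (2−1)(2−1) = 1. Since 13.67 > 5.024, reject the null hypothesis of independence at α = 0.025.

13.67; reject H₀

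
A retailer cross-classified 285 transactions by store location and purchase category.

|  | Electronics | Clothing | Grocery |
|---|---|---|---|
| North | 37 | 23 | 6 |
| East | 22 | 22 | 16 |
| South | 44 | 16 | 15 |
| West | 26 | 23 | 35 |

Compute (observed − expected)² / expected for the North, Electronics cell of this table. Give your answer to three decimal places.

Row total (North) = 66; column total (Electronics) = 129; N = 285.
Expected count E = 66 × 129 / 285 = 29.8737.
Contribution = (O − E)²/E = (37 − 29.8737)² / 29.8737 = 1.700.

1.700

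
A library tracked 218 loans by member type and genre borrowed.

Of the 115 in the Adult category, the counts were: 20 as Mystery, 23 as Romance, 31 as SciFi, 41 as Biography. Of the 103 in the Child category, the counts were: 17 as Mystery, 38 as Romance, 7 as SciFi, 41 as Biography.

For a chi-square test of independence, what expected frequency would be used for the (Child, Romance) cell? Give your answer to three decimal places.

28.821

Row total (Child) = 103; column total (Romance) = 61; grand total N = 218.
Expected count = (row total × column total) / N = 103 × 61 / 218 = 28.821.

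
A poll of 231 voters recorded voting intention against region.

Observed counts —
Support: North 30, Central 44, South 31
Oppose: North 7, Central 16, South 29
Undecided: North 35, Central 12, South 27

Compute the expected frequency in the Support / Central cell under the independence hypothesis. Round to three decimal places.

Row total (Support) = 105; column total (Central) = 72; grand total N = 231.
Expected count = (row total × column total) / N = 105 × 72 / 231 = 32.727.

32.727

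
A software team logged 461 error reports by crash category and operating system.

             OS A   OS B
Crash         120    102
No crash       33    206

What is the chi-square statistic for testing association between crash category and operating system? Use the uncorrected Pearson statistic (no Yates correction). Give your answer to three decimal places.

84.075

Row totals: 222, 239. Column totals: 153, 308. Grand total N = 461.
Expected counts (row total × column total / N):
  Crash, OS A: 222×153/461 = 73.6790
  Crash, OS B: 222×308/461 = 148.3210
  No crash, OS A: 239×153/461 = 79.3210
  No crash, OS B: 239×308/461 = 159.6790
Contributions (O − E)²/E:
  (120 − 73.6790)²/73.6790 = 29.1214
  (102 − 148.3210)²/148.3210 = 14.4662
  (33 − 79.3210)²/79.3210 = 27.0500
  (206 − 159.6790)²/159.6790 = 13.4372
χ² = 29.1214 + 14.4662 + 27.0500 + 13.4372 = 84.075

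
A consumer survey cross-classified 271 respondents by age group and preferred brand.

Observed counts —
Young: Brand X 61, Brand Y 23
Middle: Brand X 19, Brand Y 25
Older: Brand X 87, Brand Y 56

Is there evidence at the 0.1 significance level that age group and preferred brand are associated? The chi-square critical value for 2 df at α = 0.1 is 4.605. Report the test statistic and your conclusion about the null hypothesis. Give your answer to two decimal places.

Row totals: 84, 44, 143. Column totals: 167, 104. Grand total N = 271.
Expected counts (row total × column total / N):
  Young, Brand X: 84×167/271 = 51.764
  Young, Brand Y: 84×104/271 = 32.236
  Middle, Brand X: 44×167/271 = 27.114
  Middle, Brand Y: 44×104/271 = 16.886
  Older, Brand X: 143×167/271 = 88.122
  Older, Brand Y: 143×104/271 = 54.878
Contributions (O − E)²/E:
  (61 − 51.764)²/51.764 = 1.6479
  (23 − 32.236)²/32.236 = 2.6462
  (19 − 27.114)²/27.114 = 2.4282
  (25 − 16.886)²/16.886 = 3.8989
  (87 − 88.122)²/88.122 = 0.0143
  (56 − 54.878)²/54.878 = 0.0229
χ² = 1.6479 + 2.6462 + 2.4282 + 3.8989 + 0.0143 + 0.0229 = 10.66
df = (3−1)(2−1) = 2. Since 10.66 > 4.605, reject the null hypothesis of independence at α = 0.1.

10.66; reject H₀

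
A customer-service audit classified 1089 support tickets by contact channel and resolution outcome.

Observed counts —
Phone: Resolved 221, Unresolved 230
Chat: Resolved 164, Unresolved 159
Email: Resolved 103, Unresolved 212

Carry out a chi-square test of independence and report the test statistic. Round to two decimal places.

26.53

Row totals: 451, 323, 315. Column totals: 488, 601. Grand total N = 1089.
Expected counts (row total × column total / N):
  Phone, Resolved: 451×488/1089 = 202.101
  Phone, Unresolved: 451×601/1089 = 248.899
  Chat, Resolved: 323×488/1089 = 144.742
  Chat, Unresolved: 323×601/1089 = 178.258
  Email, Resolved: 315×488/1089 = 141.157
  Email, Unresolved: 315×601/1089 = 173.843
Contributions (O − E)²/E:
  (221 − 202.101)²/202.101 = 1.7673
  (230 − 248.899)²/248.899 = 1.4350
  (164 − 144.742)²/144.742 = 2.5623
  (159 − 178.258)²/178.258 = 2.0805
  (103 − 141.157)²/141.157 = 10.3144
  (212 − 173.843)²/173.843 = 8.3751
χ² = 1.7673 + 1.4350 + 2.5623 + 2.0805 + 10.3144 + 8.3751 = 26.53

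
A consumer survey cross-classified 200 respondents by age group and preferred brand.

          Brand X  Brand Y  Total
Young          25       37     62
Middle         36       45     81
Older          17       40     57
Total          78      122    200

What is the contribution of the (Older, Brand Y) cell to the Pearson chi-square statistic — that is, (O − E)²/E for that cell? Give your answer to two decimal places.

0.79

Row total (Older) = 57; column total (Brand Y) = 122; N = 200.
Expected count E = 57 × 122 / 200 = 34.770.
Contribution = (O − E)²/E = (40 − 34.770)² / 34.770 = 0.79.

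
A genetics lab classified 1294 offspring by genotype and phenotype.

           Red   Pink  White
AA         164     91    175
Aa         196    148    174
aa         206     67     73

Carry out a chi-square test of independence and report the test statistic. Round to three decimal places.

58.905

Row totals: 430, 518, 346. Column totals: 566, 306, 422. Grand total N = 1294.
Expected counts (row total × column total / N):
  AA, Red: 430×566/1294 = 188.0835
  AA, Pink: 430×306/1294 = 101.6847
  AA, White: 430×422/1294 = 140.2318
  Aa, Red: 518×566/1294 = 226.5750
  Aa, Pink: 518×306/1294 = 122.4946
  Aa, White: 518×422/1294 = 168.9304
  aa, Red: 346×566/1294 = 151.3416
  aa, Pink: 346×306/1294 = 81.8207
  aa, White: 346×422/1294 = 112.8377
Contributions (O − E)²/E:
  (164 − 188.0835)²/188.0835 = 3.0838
  (91 − 101.6847)²/101.6847 = 1.1227
  (175 − 140.2318)²/140.2318 = 8.6202
  (196 − 226.5750)²/226.5750 = 4.1259
  (148 − 122.4946)²/122.4946 = 5.3106
  (174 − 168.9304)²/168.9304 = 0.1521
  (206 − 151.3416)²/151.3416 = 19.7404
  (67 − 81.8207)²/81.8207 = 2.6846
  (73 − 112.8377)²/112.8377 = 14.0648
χ² = 3.0838 + 1.1227 + 8.6202 + 4.1259 + 5.3106 + 0.1521 + 19.7404 + 2.6846 + 14.0648 = 58.905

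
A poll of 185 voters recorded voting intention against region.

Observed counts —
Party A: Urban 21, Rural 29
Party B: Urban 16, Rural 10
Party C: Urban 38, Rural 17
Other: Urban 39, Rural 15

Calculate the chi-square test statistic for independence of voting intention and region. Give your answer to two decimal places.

12.00

Row totals: 50, 26, 55, 54. Column totals: 114, 71. Grand total N = 185.
Expected counts (row total × column total / N):
  Party A, Urban: 50×114/185 = 30.811
  Party A, Rural: 50×71/185 = 19.189
  Party B, Urban: 26×114/185 = 16.022
  Party B, Rural: 26×71/185 = 9.978
  Party C, Urban: 55×114/185 = 33.892
  Party C, Rural: 55×71/185 = 21.108
  Other, Urban: 54×114/185 = 33.276
  Other, Rural: 54×71/185 = 20.724
Contributions (O − E)²/E:
  (21 − 30.811)²/30.811 = 3.1241
  (29 − 19.189)²/19.189 = 5.0162
  (16 − 16.022)²/16.022 = 0.0000
  (10 − 9.978)²/9.978 = 0.0000
  (38 − 33.892)²/33.892 = 0.4979
  (17 − 21.108)²/21.108 = 0.7995
  (39 − 33.276)²/33.276 = 0.9846
  (15 − 20.724)²/20.724 = 1.5810
χ² = 3.1241 + 5.0162 + 0.0000 + 0.0000 + 0.4979 + 0.7995 + 0.9846 + 1.5810 = 12.00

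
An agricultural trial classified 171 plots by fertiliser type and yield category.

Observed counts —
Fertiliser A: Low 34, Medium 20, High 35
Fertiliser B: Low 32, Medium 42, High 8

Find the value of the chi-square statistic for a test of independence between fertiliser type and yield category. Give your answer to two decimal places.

Row totals: 89, 82. Column totals: 66, 62, 43. Grand total N = 171.
Expected counts (row total × column total / N):
  Fertiliser A, Low: 89×66/171 = 34.351
  Fertiliser A, Medium: 89×62/171 = 32.269
  Fertiliser A, High: 89×43/171 = 22.380
  Fertiliser B, Low: 82×66/171 = 31.649
  Fertiliser B, Medium: 82×62/171 = 29.731
  Fertiliser B, High: 82×43/171 = 20.620
Contributions (O − E)²/E:
  (34 − 34.351)²/34.351 = 0.0036
  (20 − 32.269)²/32.269 = 4.6648
  (35 − 22.380)²/22.380 = 7.1164
  (32 − 31.649)²/31.649 = 0.0039
  (42 − 29.731)²/29.731 = 5.0630
  (8 − 20.620)²/20.620 = 7.7238
χ² = 0.0036 + 4.6648 + 7.1164 + 0.0039 + 5.0630 + 7.7238 = 24.58

24.58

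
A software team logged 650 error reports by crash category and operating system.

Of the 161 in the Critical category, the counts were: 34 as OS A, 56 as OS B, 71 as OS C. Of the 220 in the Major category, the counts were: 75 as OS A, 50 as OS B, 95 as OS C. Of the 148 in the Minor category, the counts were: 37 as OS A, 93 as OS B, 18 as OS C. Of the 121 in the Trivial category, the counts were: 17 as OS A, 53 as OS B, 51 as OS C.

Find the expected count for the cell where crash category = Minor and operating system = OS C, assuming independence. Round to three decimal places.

Row total (Minor) = 148; column total (OS C) = 235; grand total N = 650.
Expected count = (row total × column total) / N = 148 × 235 / 650 = 53.508.

53.508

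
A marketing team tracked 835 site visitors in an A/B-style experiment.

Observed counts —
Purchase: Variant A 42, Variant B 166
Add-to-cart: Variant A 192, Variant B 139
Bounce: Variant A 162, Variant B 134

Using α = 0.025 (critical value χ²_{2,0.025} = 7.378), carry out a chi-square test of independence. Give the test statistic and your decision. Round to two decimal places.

83.06; reject H₀

Row totals: 208, 331, 296. Column totals: 396, 439. Grand total N = 835.
Expected counts (row total × column total / N):
  Purchase, Variant A: 208×396/835 = 98.644
  Purchase, Variant B: 208×439/835 = 109.356
  Add-to-cart, Variant A: 331×396/835 = 156.977
  Add-to-cart, Variant B: 331×439/835 = 174.023
  Bounce, Variant A: 296×396/835 = 140.378
  Bounce, Variant B: 296×439/835 = 155.622
Contributions (O − E)²/E:
  (42 − 98.644)²/98.644 = 32.5265
  (166 − 109.356)²/109.356 = 29.3403
  (192 − 156.977)²/156.977 = 7.8140
  (139 − 174.023)²/174.023 = 7.0486
  (162 − 140.378)²/140.378 = 3.3304
  (134 − 155.622)²/155.622 = 3.0041
χ² = 32.5265 + 29.3403 + 7.8140 + 7.0486 + 3.3304 + 3.0041 = 83.06
df = (3−1)(2−1) = 2. Since 83.06 > 7.378, reject the null hypothesis of independence at α = 0.025.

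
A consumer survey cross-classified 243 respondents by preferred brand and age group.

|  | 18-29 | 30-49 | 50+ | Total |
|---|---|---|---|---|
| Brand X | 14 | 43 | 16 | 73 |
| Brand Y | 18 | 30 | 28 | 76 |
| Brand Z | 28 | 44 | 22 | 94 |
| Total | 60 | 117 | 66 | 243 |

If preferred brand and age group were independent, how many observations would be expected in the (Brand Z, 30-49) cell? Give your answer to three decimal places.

45.259

Row total (Brand Z) = 94; column total (30-49) = 117; grand total N = 243.
Expected count = (row total × column total) / N = 94 × 117 / 243 = 45.259.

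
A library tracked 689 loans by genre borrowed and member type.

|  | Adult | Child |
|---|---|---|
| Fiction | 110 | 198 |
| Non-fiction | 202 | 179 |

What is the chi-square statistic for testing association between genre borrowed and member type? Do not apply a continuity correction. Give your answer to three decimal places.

20.582

Row totals: 308, 381. Column totals: 312, 377. Grand total N = 689.
Expected counts (row total × column total / N):
  Fiction, Adult: 308×312/689 = 139.4717
  Fiction, Child: 308×377/689 = 168.5283
  Non-fiction, Adult: 381×312/689 = 172.5283
  Non-fiction, Child: 381×377/689 = 208.4717
Contributions (O − E)²/E:
  (110 − 139.4717)²/139.4717 = 6.2277
  (198 − 168.5283)²/168.5283 = 5.1539
  (202 − 172.5283)²/172.5283 = 5.0344
  (179 − 208.4717)²/208.4717 = 4.1664
χ² = 6.2277 + 5.1539 + 5.0344 + 4.1664 = 20.582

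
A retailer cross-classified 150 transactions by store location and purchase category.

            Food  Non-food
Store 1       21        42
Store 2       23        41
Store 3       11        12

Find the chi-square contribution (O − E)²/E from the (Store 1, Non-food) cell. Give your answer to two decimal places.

Row total (Store 1) = 63; column total (Non-food) = 95; N = 150.
Expected count E = 63 × 95 / 150 = 39.900.
Contribution = (O − E)²/E = (42 − 39.900)² / 39.900 = 0.11.

0.11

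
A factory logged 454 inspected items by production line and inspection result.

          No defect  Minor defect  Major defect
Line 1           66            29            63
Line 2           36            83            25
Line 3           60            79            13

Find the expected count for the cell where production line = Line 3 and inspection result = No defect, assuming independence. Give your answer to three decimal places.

54.238

Row total (Line 3) = 152; column total (No defect) = 162; grand total N = 454.
Expected count = (row total × column total) / N = 152 × 162 / 454 = 54.238.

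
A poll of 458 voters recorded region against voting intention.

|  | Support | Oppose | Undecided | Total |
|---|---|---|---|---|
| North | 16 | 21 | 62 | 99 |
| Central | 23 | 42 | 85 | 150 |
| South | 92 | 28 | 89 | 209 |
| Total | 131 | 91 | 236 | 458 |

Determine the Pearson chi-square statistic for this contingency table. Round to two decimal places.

47.82

Grand total N = 458.
Expected counts (row total × column total / N):
  North, Support: 99×131/458 = 28.3166
  North, Oppose: 99×91/458 = 19.6703
  North, Undecided: 99×236/458 = 51.0131
  Central, Support: 150×131/458 = 42.9039
  Central, Oppose: 150×91/458 = 29.8035
  Central, Undecided: 150×236/458 = 77.2926
  South, Support: 209×131/458 = 59.7795
  South, Oppose: 209×91/458 = 41.5262
  South, Undecided: 209×236/458 = 107.6943
Contributions (O − E)²/E:
  (16 − 28.3166)²/28.3166 = 5.3572
  (21 − 19.6703)²/19.6703 = 0.0899
  (62 − 51.0131)²/51.0131 = 2.3663
  (23 − 42.9039)²/42.9039 = 9.2338
  (42 − 29.8035)²/29.8035 = 4.9912
  (85 − 77.2926)²/77.2926 = 0.7686
  (92 − 59.7795)²/59.7795 = 17.3665
  (28 − 41.5262)²/41.5262 = 4.4058
  (89 − 107.6943)²/107.6943 = 3.2451
χ² = 5.3572 + 0.0899 + 2.3663 + 9.2338 + 4.9912 + 0.7686 + 17.3665 + 4.4058 + 3.2451 = 47.82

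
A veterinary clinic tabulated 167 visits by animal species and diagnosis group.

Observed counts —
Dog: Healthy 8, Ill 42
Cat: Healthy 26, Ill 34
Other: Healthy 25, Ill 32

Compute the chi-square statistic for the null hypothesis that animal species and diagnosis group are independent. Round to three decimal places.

11.674

Row totals: 50, 60, 57. Column totals: 59, 108. Grand total N = 167.
Expected counts (row total × column total / N):
  Dog, Healthy: 50×59/167 = 17.6647
  Dog, Ill: 50×108/167 = 32.3353
  Cat, Healthy: 60×59/167 = 21.1976
  Cat, Ill: 60×108/167 = 38.8024
  Other, Healthy: 57×59/167 = 20.1377
  Other, Ill: 57×108/167 = 36.8623
Contributions (O − E)²/E:
  (8 − 17.6647)²/17.6647 = 5.2877
  (42 − 32.3353)²/32.3353 = 2.8887
  (26 − 21.1976)²/21.1976 = 1.0880
  (34 − 38.8024)²/38.8024 = 0.5944
  (25 − 20.1377)²/20.1377 = 1.1740
  (32 − 36.8623)²/36.8623 = 0.6414
χ² = 5.2877 + 2.8887 + 1.0880 + 0.5944 + 1.1740 + 0.6414 = 11.674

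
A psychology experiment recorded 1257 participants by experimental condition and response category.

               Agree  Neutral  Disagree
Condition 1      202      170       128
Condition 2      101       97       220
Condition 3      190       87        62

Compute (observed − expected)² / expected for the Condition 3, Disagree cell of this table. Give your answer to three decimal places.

Row total (Condition 3) = 339; column total (Disagree) = 410; N = 1257.
Expected count E = 339 × 410 / 1257 = 110.5728.
Contribution = (O − E)²/E = (62 − 110.5728)² / 110.5728 = 21.337.

21.337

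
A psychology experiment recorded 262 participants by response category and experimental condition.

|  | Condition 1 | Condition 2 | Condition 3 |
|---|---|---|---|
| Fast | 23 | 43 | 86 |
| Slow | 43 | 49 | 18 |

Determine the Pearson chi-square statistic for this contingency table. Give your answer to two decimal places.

Row totals: 152, 110. Column totals: 66, 92, 104. Grand total N = 262.
Expected counts (row total × column total / N):
  Fast, Condition 1: 152×66/262 = 38.290
  Fast, Condition 2: 152×92/262 = 53.374
  Fast, Condition 3: 152×104/262 = 60.336
  Slow, Condition 1: 110×66/262 = 27.710
  Slow, Condition 2: 110×92/262 = 38.626
  Slow, Condition 3: 110×104/262 = 43.664
Contributions (O − E)²/E:
  (23 − 38.290)²/38.290 = 6.1056
  (43 − 53.374)²/53.374 = 2.0163
  (86 − 60.336)²/60.336 = 10.9162
  (43 − 27.710)²/27.710 = 8.4368
  (49 − 38.626)²/38.626 = 2.7862
  (18 − 43.664)²/43.664 = 15.0843
χ² = 6.1056 + 2.0163 + 10.9162 + 8.4368 + 2.7862 + 15.0843 = 45.35

45.35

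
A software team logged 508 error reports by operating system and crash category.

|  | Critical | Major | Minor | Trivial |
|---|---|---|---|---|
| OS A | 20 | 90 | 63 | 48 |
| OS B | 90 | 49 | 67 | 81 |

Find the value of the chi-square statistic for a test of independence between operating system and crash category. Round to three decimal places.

57.601

Row totals: 221, 287. Column totals: 110, 139, 130, 129. Grand total N = 508.
Expected counts (row total × column total / N):
  OS A, Critical: 221×110/508 = 47.8543
  OS A, Major: 221×139/508 = 60.4705
  OS A, Minor: 221×130/508 = 56.5551
  OS A, Trivial: 221×129/508 = 56.1201
  OS B, Critical: 287×110/508 = 62.1457
  OS B, Major: 287×139/508 = 78.5295
  OS B, Minor: 287×130/508 = 73.4449
  OS B, Trivial: 287×129/508 = 72.8799
Contributions (O − E)²/E:
  (20 − 47.8543)²/47.8543 = 16.2130
  (90 − 60.4705)²/60.4705 = 14.4201
  (63 − 56.5551)²/56.5551 = 0.7344
  (48 − 56.1201)²/56.1201 = 1.1749
  (90 − 62.1457)²/62.1457 = 12.4846
  (49 − 78.5295)²/78.5295 = 11.1040
  (67 − 73.4449)²/73.4449 = 0.5655
  (81 − 72.8799)²/72.8799 = 0.9047
χ² = 16.2130 + 14.4201 + 0.7344 + 1.1749 + 12.4846 + 11.1040 + 0.5655 + 0.9047 = 57.601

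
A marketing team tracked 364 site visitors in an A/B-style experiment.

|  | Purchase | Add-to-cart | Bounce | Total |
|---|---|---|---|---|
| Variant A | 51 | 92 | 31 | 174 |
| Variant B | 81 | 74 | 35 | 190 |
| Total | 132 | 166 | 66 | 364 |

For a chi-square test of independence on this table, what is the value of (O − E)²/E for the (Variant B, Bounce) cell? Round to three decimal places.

Row total (Variant B) = 190; column total (Bounce) = 66; N = 364.
Expected count E = 190 × 66 / 364 = 34.4505.
Contribution = (O − E)²/E = (35 − 34.4505)² / 34.4505 = 0.009.

0.009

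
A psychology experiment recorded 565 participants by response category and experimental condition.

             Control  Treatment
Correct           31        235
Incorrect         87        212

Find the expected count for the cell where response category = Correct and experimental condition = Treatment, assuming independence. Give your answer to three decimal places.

Row total (Correct) = 266; column total (Treatment) = 447; grand total N = 565.
Expected count = (row total × column total) / N = 266 × 447 / 565 = 210.446.

210.446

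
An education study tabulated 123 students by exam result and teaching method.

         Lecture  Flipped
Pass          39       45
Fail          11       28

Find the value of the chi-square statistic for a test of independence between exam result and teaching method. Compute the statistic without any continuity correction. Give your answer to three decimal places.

Row totals: 84, 39. Column totals: 50, 73. Grand total N = 123.
Expected counts (row total × column total / N):
  Pass, Lecture: 84×50/123 = 34.1463
  Pass, Flipped: 84×73/123 = 49.8537
  Fail, Lecture: 39×50/123 = 15.8537
  Fail, Flipped: 39×73/123 = 23.1463
Contributions (O − E)²/E:
  (39 − 34.1463)²/34.1463 = 0.6899
  (45 − 49.8537)²/49.8537 = 0.4726
  (11 − 15.8537)²/15.8537 = 1.4860
  (28 − 23.1463)²/23.1463 = 1.0178
χ² = 0.6899 + 0.4726 + 1.4860 + 1.0178 = 3.666

3.666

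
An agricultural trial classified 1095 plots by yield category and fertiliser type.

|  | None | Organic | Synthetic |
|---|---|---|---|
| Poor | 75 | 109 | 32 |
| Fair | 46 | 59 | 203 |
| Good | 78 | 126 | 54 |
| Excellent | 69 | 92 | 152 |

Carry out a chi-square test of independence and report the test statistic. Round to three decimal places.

192.669

Row totals: 216, 308, 258, 313. Column totals: 268, 386, 441. Grand total N = 1095.
Expected counts (row total × column total / N):
  Poor, None: 216×268/1095 = 52.86575
  Poor, Organic: 216×386/1095 = 76.14247
  Poor, Synthetic: 216×441/1095 = 86.99178
  Fair, None: 308×268/1095 = 75.38265
  Fair, Organic: 308×386/1095 = 108.57352
  Fair, Synthetic: 308×441/1095 = 124.04384
  Good, None: 258×268/1095 = 63.14521
  Good, Organic: 258×386/1095 = 90.94795
  Good, Synthetic: 258×441/1095 = 103.90685
  Excellent, None: 313×268/1095 = 76.60639
  Excellent, Organic: 313×386/1095 = 110.33607
  Excellent, Synthetic: 313×441/1095 = 126.05753
Contributions (O − E)²/E:
  (75 − 52.86575)²/52.86575 = 9.2673
  (109 − 76.14247)²/76.14247 = 14.1789
  (32 − 86.99178)²/86.99178 = 34.7630
  (46 − 75.38265)²/75.38265 = 11.4528
  (59 − 108.57352)²/108.57352 = 22.6347
  (203 − 124.04384)²/124.04384 = 50.2570
  (78 − 63.14521)²/63.14521 = 3.4946
  (126 − 90.94795)²/90.94795 = 13.5093
  (54 − 103.90685)²/103.90685 = 23.9704
  (69 − 76.60639)²/76.60639 = 0.7553
  (92 − 110.33607)²/110.33607 = 3.0472
  (152 − 126.05753)²/126.05753 = 5.3389
χ² = 9.2673 + 14.1789 + 34.7630 + 11.4528 + 22.6347 + 50.2570 + 3.4946 + 13.5093 + 23.9704 + 0.7553 + 3.0472 + 5.3389 = 192.669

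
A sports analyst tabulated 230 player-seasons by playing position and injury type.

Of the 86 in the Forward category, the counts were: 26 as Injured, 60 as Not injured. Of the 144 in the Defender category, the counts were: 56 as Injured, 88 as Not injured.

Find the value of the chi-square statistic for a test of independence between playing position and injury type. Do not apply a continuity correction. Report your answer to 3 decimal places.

Row totals: 86, 144. Column totals: 82, 148. Grand total N = 230.
Expected counts (row total × column total / N):
  Forward, Injured: 86×82/230 = 30.6609
  Forward, Not injured: 86×148/230 = 55.3391
  Defender, Injured: 144×82/230 = 51.3391
  Defender, Not injured: 144×148/230 = 92.6609
Contributions (O − E)²/E:
  (26 − 30.6609)²/30.6609 = 0.7085
  (60 − 55.3391)²/55.3391 = 0.3926
  (56 − 51.3391)²/51.3391 = 0.4231
  (88 − 92.6609)²/92.6609 = 0.2344
χ² = 0.7085 + 0.3926 + 0.4231 + 0.2344 = 1.759

1.759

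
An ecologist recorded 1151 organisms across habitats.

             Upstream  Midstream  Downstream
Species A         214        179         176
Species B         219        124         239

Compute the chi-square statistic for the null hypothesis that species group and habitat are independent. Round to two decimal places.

Row totals: 569, 582. Column totals: 433, 303, 415. Grand total N = 1151.
Expected counts (row total × column total / N):
  Species A, Upstream: 569×433/1151 = 214.055
  Species A, Midstream: 569×303/1151 = 149.789
  Species A, Downstream: 569×415/1151 = 205.156
  Species B, Upstream: 582×433/1151 = 218.945
  Species B, Midstream: 582×303/1151 = 153.211
  Species B, Downstream: 582×415/1151 = 209.844
Contributions (O − E)²/E:
  (214 − 214.055)²/214.055 = 0.0000
  (179 − 149.789)²/149.789 = 5.6966
  (176 − 205.156)²/205.156 = 4.1435
  (219 − 218.945)²/218.945 = 0.0000
  (124 − 153.211)²/153.211 = 5.5693
  (239 − 209.844)²/209.844 = 4.0510
χ² = 0.0000 + 5.6966 + 4.1435 + 0.0000 + 5.5693 + 4.0510 = 19.46

19.46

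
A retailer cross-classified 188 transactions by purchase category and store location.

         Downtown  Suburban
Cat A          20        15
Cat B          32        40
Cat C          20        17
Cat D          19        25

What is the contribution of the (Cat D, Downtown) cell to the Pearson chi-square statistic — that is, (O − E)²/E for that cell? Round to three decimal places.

0.248

Row total (Cat D) = 44; column total (Downtown) = 91; N = 188.
Expected count E = 44 × 91 / 188 = 21.2979.
Contribution = (O − E)²/E = (19 − 21.2979)² / 21.2979 = 0.248.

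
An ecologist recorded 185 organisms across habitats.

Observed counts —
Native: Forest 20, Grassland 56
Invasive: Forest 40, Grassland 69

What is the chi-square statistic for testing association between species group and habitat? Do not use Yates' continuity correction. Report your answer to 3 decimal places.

2.202

Row totals: 76, 109. Column totals: 60, 125. Grand total N = 185.
Expected counts (row total × column total / N):
  Native, Forest: 76×60/185 = 24.6486
  Native, Grassland: 76×125/185 = 51.3514
  Invasive, Forest: 109×60/185 = 35.3514
  Invasive, Grassland: 109×125/185 = 73.6486
Contributions (O − E)²/E:
  (20 − 24.6486)²/24.6486 = 0.8767
  (56 − 51.3514)²/51.3514 = 0.4208
  (40 − 35.3514)²/35.3514 = 0.6113
  (69 − 73.6486)²/73.6486 = 0.2934
χ² = 0.8767 + 0.4208 + 0.6113 + 0.2934 = 2.202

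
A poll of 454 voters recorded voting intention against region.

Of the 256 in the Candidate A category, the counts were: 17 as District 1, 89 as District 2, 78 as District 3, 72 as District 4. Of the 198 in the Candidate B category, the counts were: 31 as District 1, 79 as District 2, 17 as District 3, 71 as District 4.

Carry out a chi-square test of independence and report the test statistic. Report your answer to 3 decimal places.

Row totals: 256, 198. Column totals: 48, 168, 95, 143. Grand total N = 454.
Expected counts (row total × column total / N):
  Candidate A, District 1: 256×48/454 = 27.0661
  Candidate A, District 2: 256×168/454 = 94.7313
  Candidate A, District 3: 256×95/454 = 53.5683
  Candidate A, District 4: 256×143/454 = 80.6344
  Candidate B, District 1: 198×48/454 = 20.9339
  Candidate B, District 2: 198×168/454 = 73.2687
  Candidate B, District 3: 198×95/454 = 41.4317
  Candidate B, District 4: 198×143/454 = 62.3656
Contributions (O − E)²/E:
  (17 − 27.0661)²/27.0661 = 3.7437
  (89 − 94.7313)²/94.7313 = 0.3467
  (78 − 53.5683)²/53.5683 = 11.1429
  (72 − 80.6344)²/80.6344 = 0.9246
  (31 − 20.9339)²/20.9339 = 4.8403
  (79 − 73.2687)²/73.2687 = 0.4483
  (17 − 41.4317)²/41.4317 = 14.4070
  (71 − 62.3656)²/62.3656 = 1.1954
χ² = 3.7437 + 0.3467 + 11.1429 + 0.9246 + 4.8403 + 0.4483 + 14.4070 + 1.1954 = 37.049

37.049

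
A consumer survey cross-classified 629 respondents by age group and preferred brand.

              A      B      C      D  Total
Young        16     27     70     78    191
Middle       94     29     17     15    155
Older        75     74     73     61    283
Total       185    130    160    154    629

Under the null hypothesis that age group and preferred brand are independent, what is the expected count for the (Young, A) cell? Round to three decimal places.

Row total (Young) = 191; column total (A) = 185; grand total N = 629.
Expected count = (row total × column total) / N = 191 × 185 / 629 = 56.176.

56.176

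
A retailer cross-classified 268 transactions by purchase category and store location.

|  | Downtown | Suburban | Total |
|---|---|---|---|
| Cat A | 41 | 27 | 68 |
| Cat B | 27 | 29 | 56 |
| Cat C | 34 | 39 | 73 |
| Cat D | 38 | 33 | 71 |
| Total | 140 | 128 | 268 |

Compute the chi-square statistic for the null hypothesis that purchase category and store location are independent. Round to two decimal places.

Grand total N = 268.
Expected counts (row total × column total / N):
  Cat A, Downtown: 68×140/268 = 35.522
  Cat A, Suburban: 68×128/268 = 32.478
  Cat B, Downtown: 56×140/268 = 29.254
  Cat B, Suburban: 56×128/268 = 26.746
  Cat C, Downtown: 73×140/268 = 38.134
  Cat C, Suburban: 73×128/268 = 34.866
  Cat D, Downtown: 71×140/268 = 37.090
  Cat D, Suburban: 71×128/268 = 33.910
Contributions (O − E)²/E:
  (41 − 35.522)²/35.522 = 0.8448
  (27 − 32.478)²/32.478 = 0.9240
  (27 − 29.254)²/29.254 = 0.1737
  (29 − 26.746)²/26.746 = 0.1900
  (34 − 38.134)²/38.134 = 0.4482
  (39 − 34.866)²/34.866 = 0.4902
  (38 − 37.090)²/37.090 = 0.0223
  (33 − 33.910)²/33.910 = 0.0244
χ² = 0.8448 + 0.9240 + 0.1737 + 0.1900 + 0.4482 + 0.4902 + 0.0223 + 0.0244 = 3.12

3.12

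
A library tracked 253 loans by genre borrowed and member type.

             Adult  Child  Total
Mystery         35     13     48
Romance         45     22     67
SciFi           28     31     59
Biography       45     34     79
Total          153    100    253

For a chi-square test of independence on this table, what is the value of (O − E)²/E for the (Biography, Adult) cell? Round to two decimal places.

0.16

Row total (Biography) = 79; column total (Adult) = 153; N = 253.
Expected count E = 79 × 153 / 253 = 47.775.
Contribution = (O − E)²/E = (45 − 47.775)² / 47.775 = 0.16.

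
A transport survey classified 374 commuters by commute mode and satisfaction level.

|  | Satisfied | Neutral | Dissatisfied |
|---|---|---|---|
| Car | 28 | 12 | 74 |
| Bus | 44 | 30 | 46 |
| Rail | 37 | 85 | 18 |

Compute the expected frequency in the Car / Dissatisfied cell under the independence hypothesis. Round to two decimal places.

42.06

Row total (Car) = 114; column total (Dissatisfied) = 138; grand total N = 374.
Expected count = (row total × column total) / N = 114 × 138 / 374 = 42.06.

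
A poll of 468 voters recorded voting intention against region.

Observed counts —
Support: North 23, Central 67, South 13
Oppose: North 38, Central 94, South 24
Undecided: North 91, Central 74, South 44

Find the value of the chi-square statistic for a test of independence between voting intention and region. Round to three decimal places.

Row totals: 103, 156, 209. Column totals: 152, 235, 81. Grand total N = 468.
Expected counts (row total × column total / N):
  Support, North: 103×152/468 = 33.4530
  Support, Central: 103×235/468 = 51.7201
  Support, South: 103×81/468 = 17.8269
  Oppose, North: 156×152/468 = 50.6667
  Oppose, Central: 156×235/468 = 78.3333
  Oppose, South: 156×81/468 = 27.0000
  Undecided, North: 209×152/468 = 67.8803
  Undecided, Central: 209×235/468 = 104.9466
  Undecided, South: 209×81/468 = 36.1731
Contributions (O − E)²/E:
  (23 − 33.4530)²/33.4530 = 3.2662
  (67 − 51.7201)²/51.7201 = 4.5142
  (13 − 17.8269)²/17.8269 = 1.3070
  (38 − 50.6667)²/50.6667 = 3.1667
  (94 − 78.3333)²/78.3333 = 3.1333
  (24 − 27.0000)²/27.0000 = 0.3333
  (91 − 67.8803)²/67.8803 = 7.8745
  (74 − 104.9466)²/104.9466 = 9.1255
  (44 − 36.1731)²/36.1731 = 1.6935
χ² = 3.2662 + 4.5142 + 1.3070 + 3.1667 + 3.1333 + 0.3333 + 7.8745 + 9.1255 + 1.6935 = 34.414

34.414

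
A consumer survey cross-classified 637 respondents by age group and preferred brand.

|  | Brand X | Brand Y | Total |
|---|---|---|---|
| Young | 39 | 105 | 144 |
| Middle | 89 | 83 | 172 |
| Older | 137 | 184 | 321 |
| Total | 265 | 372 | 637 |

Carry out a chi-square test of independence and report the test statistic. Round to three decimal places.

Grand total N = 637.
Expected counts (row total × column total / N):
  Young, Brand X: 144×265/637 = 59.9058
  Young, Brand Y: 144×372/637 = 84.0942
  Middle, Brand X: 172×265/637 = 71.5542
  Middle, Brand Y: 172×372/637 = 100.4458
  Older, Brand X: 321×265/637 = 133.5400
  Older, Brand Y: 321×372/637 = 187.4600
Contributions (O − E)²/E:
  (39 − 59.9058)²/59.9058 = 7.2957
  (105 − 84.0942)²/84.0942 = 5.1972
  (89 − 71.5542)²/71.5542 = 4.2535
  (83 − 100.4458)²/100.4458 = 3.0301
  (137 − 133.5400)²/133.5400 = 0.0896
  (184 − 187.4600)²/187.4600 = 0.0639
χ² = 7.2957 + 5.1972 + 4.2535 + 3.0301 + 0.0896 + 0.0639 = 19.930

19.930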